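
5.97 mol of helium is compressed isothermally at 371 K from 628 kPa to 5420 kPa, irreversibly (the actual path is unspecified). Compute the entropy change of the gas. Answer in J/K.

ΔS_gas = -107 J/K

Entropy is a state function, so ΔS_gas depends only on the end states.
For an isothermal ideal gas ΔS_gas = nR ln(P₁/P₂) = 5.97 × 8.314 × ln(628/5420) = -107 J/K.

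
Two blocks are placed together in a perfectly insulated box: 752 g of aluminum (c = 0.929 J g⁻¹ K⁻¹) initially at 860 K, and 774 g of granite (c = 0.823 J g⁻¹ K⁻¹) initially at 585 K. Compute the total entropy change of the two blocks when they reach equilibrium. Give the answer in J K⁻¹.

ΔS_total = 24.4 J/K

Energy balance: T_f = (m₁c₁T₁ + m₂c₂T₂)/(m₁c₁ + m₂c₂) = 728.84 K.
ΔS₁ = m₁c₁ ln(T_f/T₁) = 698.608 × ln(728.84/860) = -115.6 J/K.
ΔS₂ = m₂c₂ ln(T_f/T₂) = 637.002 × ln(728.84/585) = 140 J/K.
ΔS_total = -115.6 + 140 = 24.4 J/K.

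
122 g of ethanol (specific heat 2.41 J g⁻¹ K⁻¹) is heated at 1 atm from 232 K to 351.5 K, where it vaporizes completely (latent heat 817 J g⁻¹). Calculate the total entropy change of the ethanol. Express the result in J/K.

Warming step: ΔS₁ = m c ln(T_tr/T_i) = 122 × 2.41 × ln(351.5/232) = 122.2 J/K.
Phase change: ΔS₂ = +mL/T_tr = 122 × 817 / 351.5 = 283.6 J/K.
ΔS_total = (122.2) + (283.6) = 406 J/K.

ΔS = 406 J/K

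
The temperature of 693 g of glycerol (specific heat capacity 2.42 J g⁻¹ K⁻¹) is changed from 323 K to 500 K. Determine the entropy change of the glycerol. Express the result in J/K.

ΔS = ∫dQ_rev/T = m c ln(T₂/T₁) = 693 × 2.42 × ln(500/323) = 733 J/K.

ΔS = 733 J/K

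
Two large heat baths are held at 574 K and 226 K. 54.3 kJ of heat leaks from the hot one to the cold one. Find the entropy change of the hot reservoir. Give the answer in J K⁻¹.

ΔS_hot = -94.6 J/K

The hot reservoir loses heat Q, so ΔS_hot = −Q/T_H = −54300/574 = -94.6 J/K.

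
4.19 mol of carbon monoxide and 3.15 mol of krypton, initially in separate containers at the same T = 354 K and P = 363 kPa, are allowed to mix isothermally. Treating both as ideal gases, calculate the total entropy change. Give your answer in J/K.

Mole fractions: x_A = 4.19/7.34 = 0.571, x_B = 0.429.
ΔS_mix = −R(n_A ln x_A + n_B ln x_B) = −8.314 × (4.19 ln 0.571 + 3.15 ln 0.429) = 41.7 J/K.

ΔS_mix = 41.7 J/K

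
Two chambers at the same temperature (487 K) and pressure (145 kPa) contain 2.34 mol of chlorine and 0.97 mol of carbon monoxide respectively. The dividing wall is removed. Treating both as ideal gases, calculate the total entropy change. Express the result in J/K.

Mole fractions: x_A = 2.34/3.31 = 0.707, x_B = 0.293.
ΔS_mix = −R(n_A ln x_A + n_B ln x_B) = −8.314 × (2.34 ln 0.707 + 0.97 ln 0.293) = 16.6 J/K.

ΔS_mix = 16.6 J/K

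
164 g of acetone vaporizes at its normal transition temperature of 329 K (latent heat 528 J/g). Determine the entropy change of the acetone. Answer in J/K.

ΔS = 263 J/K

Heat absorbed by the substance: Q = mL = 164 × 528 = 86592 J.
At constant T, ΔS = Q_rev/T = 86592 / 329 = 263 J/K.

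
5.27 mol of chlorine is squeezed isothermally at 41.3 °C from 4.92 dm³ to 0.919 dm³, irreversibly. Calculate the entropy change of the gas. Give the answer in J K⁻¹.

ΔS_gas = -73.5 J/K

Entropy is a state function, so ΔS_gas depends only on the end states.
For an isothermal ideal gas ΔS_gas = nR ln(V₂/V₁) = 5.27 × 8.314 × ln(0.919/4.92) = -73.5 J/K.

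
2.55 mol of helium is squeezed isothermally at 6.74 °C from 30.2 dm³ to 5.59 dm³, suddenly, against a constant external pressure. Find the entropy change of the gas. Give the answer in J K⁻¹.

Entropy is a state function, so ΔS_gas depends only on the end states.
For an isothermal ideal gas ΔS_gas = nR ln(V₂/V₁) = 2.55 × 8.314 × ln(5.59/30.2) = -35.8 J/K.

ΔS_gas = -35.8 J/K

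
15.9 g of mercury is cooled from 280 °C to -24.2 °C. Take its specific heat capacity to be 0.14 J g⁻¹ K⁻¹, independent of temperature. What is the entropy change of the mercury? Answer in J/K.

In kelvin: T₁ = 553.15 K, T₂ = 248.95 K. ΔS = ∫dQ_rev/T = m c ln(T₂/T₁) = 15.9 × 0.14 × ln(248.95/553.15) = -1.78 J/K.

ΔS = -1.78 J/K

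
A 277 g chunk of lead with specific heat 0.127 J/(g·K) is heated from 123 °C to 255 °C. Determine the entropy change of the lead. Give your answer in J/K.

ΔS = 10.1 J/K

In kelvin: T₁ = 396.15 K, T₂ = 528.15 K. ΔS = ∫dQ_rev/T = m c ln(T₂/T₁) = 277 × 0.127 × ln(528.15/396.15) = 10.1 J/K.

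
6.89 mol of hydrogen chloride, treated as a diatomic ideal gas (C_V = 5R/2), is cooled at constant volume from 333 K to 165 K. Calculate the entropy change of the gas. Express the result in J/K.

ΔS = -101 J/K

At constant volume, ΔS = nC_V ln(T₂/T₁) with C_V = 5R/2 = 20.79 J mol⁻¹ K⁻¹.
ΔS = 6.89 × 20.79 × ln(165/333) = -101 J/K.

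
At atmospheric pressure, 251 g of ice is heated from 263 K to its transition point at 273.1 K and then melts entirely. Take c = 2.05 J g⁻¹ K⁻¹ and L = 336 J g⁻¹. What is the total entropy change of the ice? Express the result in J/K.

ΔS = 328 J/K

Warming step: ΔS₁ = m c ln(T_tr/T_i) = 251 × 2.05 × ln(273.1/263) = 19.39 J/K.
Phase change: ΔS₂ = +mL/T_tr = 251 × 336 / 273.1 = 308.8 J/K.
ΔS_total = (19.39) + (308.8) = 328 J/K.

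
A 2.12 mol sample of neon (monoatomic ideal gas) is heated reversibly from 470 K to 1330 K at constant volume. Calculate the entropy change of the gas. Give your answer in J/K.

ΔS = 27.5 J/K

At constant volume, ΔS = nC_V ln(T₂/T₁) with C_V = 3R/2 = 12.47 J mol⁻¹ K⁻¹.
ΔS = 2.12 × 12.47 × ln(1330/470) = 27.5 J/K.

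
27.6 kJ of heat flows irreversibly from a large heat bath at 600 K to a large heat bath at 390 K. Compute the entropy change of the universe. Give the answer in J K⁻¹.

ΔS_total = 24.8 J/K

ΔS_hot = −Q/T_H = −27600/600 = -46 J/K and ΔS_cold = +Q/T_C = 27600/390 = 70.77 J/K.
ΔS_total = -46 + 70.77 = 24.8 J/K, positive as the second law requires.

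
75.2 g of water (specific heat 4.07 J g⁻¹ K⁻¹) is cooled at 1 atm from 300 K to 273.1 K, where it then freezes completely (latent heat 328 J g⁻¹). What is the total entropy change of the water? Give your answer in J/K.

ΔS = -119 J/K

Cooling step: ΔS₁ = m c ln(T_tr/T_i) = 75.2 × 4.07 × ln(273.1/300) = -28.75 J/K.
Phase change: ΔS₂ = −mL/T_tr = −75.2 × 328 / 273.1 = -90.32 J/K.
ΔS_total = (-28.75) + (-90.32) = -119 J/K.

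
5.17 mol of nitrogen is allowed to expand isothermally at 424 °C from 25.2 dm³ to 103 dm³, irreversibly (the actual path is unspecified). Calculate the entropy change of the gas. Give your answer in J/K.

Entropy is a state function, so ΔS_gas depends only on the end states.
For an isothermal ideal gas ΔS_gas = nR ln(V₂/V₁) = 5.17 × 8.314 × ln(103/25.2) = 60.5 J/K.

ΔS_gas = 60.5 J/K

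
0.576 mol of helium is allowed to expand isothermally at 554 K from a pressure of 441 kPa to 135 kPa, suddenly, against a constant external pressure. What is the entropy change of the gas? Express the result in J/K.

ΔS_gas = 5.67 J/K

Entropy is a state function, so ΔS_gas depends only on the end states.
For an isothermal ideal gas ΔS_gas = nR ln(P₁/P₂) = 0.576 × 8.314 × ln(441/135) = 5.67 J/K.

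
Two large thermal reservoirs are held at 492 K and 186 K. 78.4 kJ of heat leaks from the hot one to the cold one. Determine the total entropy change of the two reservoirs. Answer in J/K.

ΔS_total = 262 J/K

ΔS_hot = −Q/T_H = −78400/492 = -159.3 J/K and ΔS_cold = +Q/T_C = 78400/186 = 421.5 J/K.
ΔS_total = -159.3 + 421.5 = 262 J/K, positive as the second law requires.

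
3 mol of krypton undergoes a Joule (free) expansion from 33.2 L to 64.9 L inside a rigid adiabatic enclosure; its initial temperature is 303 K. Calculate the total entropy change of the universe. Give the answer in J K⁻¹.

For an ideal gas in free expansion Q = 0 and W = 0, so T is unchanged.
Entropy is a state function; using a reversible isothermal path, ΔS_gas = nR ln(V₂/V₁) = 3 × 8.314 × ln(64.9/33.2) = 16.7 J/K.
The insulated surroundings exchange no heat, so ΔS_surr = 0 and ΔS_universe = ΔS_gas.

ΔS_universe = 16.7 J/K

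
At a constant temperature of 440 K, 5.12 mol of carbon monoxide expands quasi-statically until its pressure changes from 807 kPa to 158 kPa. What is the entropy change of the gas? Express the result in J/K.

ΔS_gas = 69.4 J/K

For an isothermal ideal gas ΔS_gas = nR ln(P₁/P₂) = 5.12 × 8.314 × ln(807/158) = 69.4 J/K.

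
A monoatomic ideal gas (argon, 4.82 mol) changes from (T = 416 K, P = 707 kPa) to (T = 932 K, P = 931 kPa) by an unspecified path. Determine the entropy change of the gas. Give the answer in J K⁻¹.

ΔS = 69.8 J/K

ΔS = nC_p ln(T₂/T₁) − nR ln(P₂/P₁), with C_p = 5R/2 = 20.79 J mol⁻¹ K⁻¹ for a monoatomic ideal gas.
ΔS = 4.82 × [20.79 × ln(932/416) − 8.314 × ln(931/707)] = 69.8 J/K.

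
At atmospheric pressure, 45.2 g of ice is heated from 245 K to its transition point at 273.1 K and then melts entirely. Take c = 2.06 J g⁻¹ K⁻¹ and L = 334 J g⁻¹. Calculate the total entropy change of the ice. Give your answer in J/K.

ΔS = 65.4 J/K

Warming step: ΔS₁ = m c ln(T_tr/T_i) = 45.2 × 2.06 × ln(273.1/245) = 10.11 J/K.
Phase change: ΔS₂ = +mL/T_tr = 45.2 × 334 / 273.1 = 55.28 J/K.
ΔS_total = (10.11) + (55.28) = 65.4 J/K.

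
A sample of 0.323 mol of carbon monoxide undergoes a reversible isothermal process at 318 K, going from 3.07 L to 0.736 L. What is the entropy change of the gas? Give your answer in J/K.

For an isothermal ideal gas ΔS_gas = nR ln(V₂/V₁) = 0.323 × 8.314 × ln(0.736/3.07) = -3.84 J/K.

ΔS_gas = -3.84 J/K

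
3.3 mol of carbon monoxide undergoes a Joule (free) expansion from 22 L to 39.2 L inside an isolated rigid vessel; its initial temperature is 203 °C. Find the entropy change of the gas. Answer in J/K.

ΔS_gas = 15.8 J/K

No heat is exchanged and no work is done, so the ideal-gas temperature stays constant.
Entropy is a state function; using a reversible isothermal path, ΔS_gas = nR ln(V₂/V₁) = 3.3 × 8.314 × ln(39.2/22) = 15.8 J/K.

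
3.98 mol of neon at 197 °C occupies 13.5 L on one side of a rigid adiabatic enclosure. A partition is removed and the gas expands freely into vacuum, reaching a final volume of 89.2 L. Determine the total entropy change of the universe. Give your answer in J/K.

No heat is exchanged and no work is done, so the ideal-gas temperature stays constant.
Entropy is a state function; using a reversible isothermal path, ΔS_gas = nR ln(V₂/V₁) = 3.98 × 8.314 × ln(89.2/13.5) = 62.5 J/K.
The insulated surroundings exchange no heat, so ΔS_surr = 0 and ΔS_universe = ΔS_gas.

ΔS_universe = 62.5 J/K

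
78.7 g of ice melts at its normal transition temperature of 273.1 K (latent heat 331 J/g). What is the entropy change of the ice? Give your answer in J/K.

Heat absorbed by the substance: Q = mL = 78.7 × 331 = 26049.7 J.
At constant T, ΔS = Q_rev/T = 26049.7 / 273.1 = 95.4 J/K.

ΔS = 95.4 J/K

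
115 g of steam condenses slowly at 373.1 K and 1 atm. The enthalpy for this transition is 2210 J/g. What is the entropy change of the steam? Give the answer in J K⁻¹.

ΔS = -681 J/K

Heat released by the substance: Q = −mL = −115 × 2210 = −254150 J.
At constant T, ΔS = Q_rev/T = −254150 / 373.1 = -681 J/K.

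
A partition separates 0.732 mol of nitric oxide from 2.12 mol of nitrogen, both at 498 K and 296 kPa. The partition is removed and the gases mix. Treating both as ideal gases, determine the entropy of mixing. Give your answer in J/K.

Mole fractions: x_A = 0.732/2.85 = 0.257, x_B = 0.743.
ΔS_mix = −R(n_A ln x_A + n_B ln x_B) = −8.314 × (0.732 ln 0.257 + 2.12 ln 0.743) = 13.5 J/K.

ΔS_mix = 13.5 J/K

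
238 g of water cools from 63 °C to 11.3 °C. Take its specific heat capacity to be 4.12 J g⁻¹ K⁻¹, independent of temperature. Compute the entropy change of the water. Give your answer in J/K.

In kelvin: T₁ = 336.15 K, T₂ = 284.45 K. ΔS = ∫dQ_rev/T = m c ln(T₂/T₁) = 238 × 4.12 × ln(284.45/336.15) = -164 J/K.

ΔS = -164 J/K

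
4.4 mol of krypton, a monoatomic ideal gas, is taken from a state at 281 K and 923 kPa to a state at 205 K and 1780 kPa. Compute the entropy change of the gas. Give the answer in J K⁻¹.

ΔS = nC_p ln(T₂/T₁) − nR ln(P₂/P₁), with C_p = 5R/2 = 20.79 J mol⁻¹ K⁻¹ for a monoatomic ideal gas.
ΔS = 4.4 × [20.79 × ln(205/281) − 8.314 × ln(1780/923)] = -52.9 J/K.

ΔS = -52.9 J/K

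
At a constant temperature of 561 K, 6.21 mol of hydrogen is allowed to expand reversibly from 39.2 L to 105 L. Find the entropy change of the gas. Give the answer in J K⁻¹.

ΔS_gas = 50.9 J/K

For an isothermal ideal gas ΔS_gas = nR ln(V₂/V₁) = 6.21 × 8.314 × ln(105/39.2) = 50.9 J/K.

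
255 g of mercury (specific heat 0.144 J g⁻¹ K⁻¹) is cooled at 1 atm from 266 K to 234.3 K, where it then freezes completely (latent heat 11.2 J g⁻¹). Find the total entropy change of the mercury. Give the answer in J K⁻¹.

ΔS = -16.8 J/K

Cooling step: ΔS₁ = m c ln(T_tr/T_i) = 255 × 0.144 × ln(234.3/266) = -4.6595 J/K.
Phase change: ΔS₂ = −mL/T_tr = −255 × 11.2 / 234.3 = -12.19 J/K.
ΔS_total = (-4.6595) + (-12.19) = -16.8 J/K.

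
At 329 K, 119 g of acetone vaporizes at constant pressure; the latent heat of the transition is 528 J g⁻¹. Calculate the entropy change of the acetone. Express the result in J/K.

ΔS = 191 J/K

Heat absorbed by the substance: Q = mL = 119 × 528 = 62832 J.
At constant T, ΔS = Q_rev/T = 62832 / 329 = 191 J/K.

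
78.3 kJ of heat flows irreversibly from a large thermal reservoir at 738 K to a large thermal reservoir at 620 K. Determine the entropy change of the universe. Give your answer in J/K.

ΔS_total = 20.2 J/K

ΔS_hot = −Q/T_H = −78300/738 = -106.1 J/K and ΔS_cold = +Q/T_C = 78300/620 = 126.3 J/K.
ΔS_total = -106.1 + 126.3 = 20.2 J/K, positive as the second law requires.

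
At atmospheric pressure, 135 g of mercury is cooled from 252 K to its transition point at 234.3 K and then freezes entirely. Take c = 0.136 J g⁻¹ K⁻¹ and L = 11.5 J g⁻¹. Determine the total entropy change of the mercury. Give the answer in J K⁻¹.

Cooling step: ΔS₁ = m c ln(T_tr/T_i) = 135 × 0.136 × ln(234.3/252) = -1.337 J/K.
Phase change: ΔS₂ = −mL/T_tr = −135 × 11.5 / 234.3 = -6.626 J/K.
ΔS_total = (-1.337) + (-6.626) = -7.96 J/K.

ΔS = -7.96 J/K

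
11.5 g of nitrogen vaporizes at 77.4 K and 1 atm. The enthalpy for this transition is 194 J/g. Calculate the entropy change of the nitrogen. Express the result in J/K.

Heat absorbed by the substance: Q = mL = 11.5 × 194 = 2231 J.
At constant T, ΔS = Q_rev/T = 2231 / 77.4 = 28.8 J/K.

ΔS = 28.8 J/K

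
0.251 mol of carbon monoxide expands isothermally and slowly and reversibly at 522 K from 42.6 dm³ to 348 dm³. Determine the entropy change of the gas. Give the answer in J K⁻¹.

For an isothermal ideal gas ΔS_gas = nR ln(V₂/V₁) = 0.251 × 8.314 × ln(348/42.6) = 4.38 J/K.

ΔS_gas = 4.38 J/K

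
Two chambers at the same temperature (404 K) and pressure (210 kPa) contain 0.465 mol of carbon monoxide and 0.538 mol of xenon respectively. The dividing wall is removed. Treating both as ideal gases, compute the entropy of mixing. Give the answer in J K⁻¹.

Mole fractions: x_A = 0.465/1 = 0.464, x_B = 0.536.
ΔS_mix = −R(n_A ln x_A + n_B ln x_B) = −8.314 × (0.465 ln 0.464 + 0.538 ln 0.536) = 5.76 J/K.

ΔS_mix = 5.76 J/K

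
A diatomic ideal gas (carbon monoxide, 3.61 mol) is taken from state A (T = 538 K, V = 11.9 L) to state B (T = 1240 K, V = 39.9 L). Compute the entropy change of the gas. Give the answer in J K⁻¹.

Entropy is a state function: ΔS = nC_V ln(T₂/T₁) + nR ln(V₂/V₁), with C_V = 5R/2 = 20.79 J mol⁻¹ K⁻¹ for a diatomic ideal gas.
ΔS = 3.61 × [20.79 × ln(1240/538) + 8.314 × ln(39.9/11.9)] = 99 J/K.

ΔS = 99 J/K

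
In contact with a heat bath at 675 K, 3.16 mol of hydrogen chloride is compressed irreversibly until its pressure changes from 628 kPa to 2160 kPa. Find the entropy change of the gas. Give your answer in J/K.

Entropy is a state function, so ΔS_gas depends only on the end states.
For an isothermal ideal gas ΔS_gas = nR ln(P₁/P₂) = 3.16 × 8.314 × ln(628/2160) = -32.5 J/K.

ΔS_gas = -32.5 J/K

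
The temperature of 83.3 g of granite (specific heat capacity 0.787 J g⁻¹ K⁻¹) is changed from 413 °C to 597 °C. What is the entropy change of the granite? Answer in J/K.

ΔS = 15.6 J/K

In kelvin: T₁ = 686.15 K, T₂ = 870.15 K. ΔS = ∫dQ_rev/T = m c ln(T₂/T₁) = 83.3 × 0.787 × ln(870.15/686.15) = 15.6 J/K.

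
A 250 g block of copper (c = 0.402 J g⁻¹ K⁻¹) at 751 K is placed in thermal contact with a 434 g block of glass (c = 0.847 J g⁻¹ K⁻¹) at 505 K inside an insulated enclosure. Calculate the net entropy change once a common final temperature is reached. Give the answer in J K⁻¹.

Energy balance: T_f = (m₁c₁T₁ + m₂c₂T₂)/(m₁c₁ + m₂c₂) = 557.82 K.
ΔS₁ = m₁c₁ ln(T_f/T₁) = 100.5 × ln(557.82/751) = -29.89 J/K.
ΔS₂ = m₂c₂ ln(T_f/T₂) = 367.598 × ln(557.82/505) = 36.57 J/K.
ΔS_total = -29.89 + 36.57 = 6.68 J/K.

ΔS_total = 6.68 J/K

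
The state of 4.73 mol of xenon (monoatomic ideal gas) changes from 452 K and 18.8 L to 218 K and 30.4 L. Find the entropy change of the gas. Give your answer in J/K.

ΔS = -24.1 J/K

Entropy is a state function: ΔS = nC_V ln(T₂/T₁) + nR ln(V₂/V₁), with C_V = 3R/2 = 12.47 J mol⁻¹ K⁻¹ for a monoatomic ideal gas.
ΔS = 4.73 × [12.47 × ln(218/452) + 8.314 × ln(30.4/18.8)] = -24.1 J/K.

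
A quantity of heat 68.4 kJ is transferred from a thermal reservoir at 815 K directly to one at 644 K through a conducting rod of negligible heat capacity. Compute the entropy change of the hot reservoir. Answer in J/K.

ΔS_hot = -83.9 J/K

The hot reservoir loses heat Q, so ΔS_hot = −Q/T_H = −68400/815 = -83.9 J/K.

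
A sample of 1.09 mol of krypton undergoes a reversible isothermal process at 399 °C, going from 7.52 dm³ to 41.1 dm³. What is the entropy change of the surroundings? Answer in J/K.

ΔS_surr = -15.4 J/K

For an isothermal ideal gas ΔS_gas = nR ln(V₂/V₁) = 1.09 × 8.314 × ln(41.1/7.52) = 15.4 J/K.
The process is reversible, so ΔS_surr = −ΔS_gas = -15.4 J/K and ΔS_universe = 0.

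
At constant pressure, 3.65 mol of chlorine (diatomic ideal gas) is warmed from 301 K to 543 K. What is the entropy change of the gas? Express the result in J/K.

At constant pressure, ΔS = nC_p ln(T₂/T₁) with C_p = 7R/2 = 29.1 J mol⁻¹ K⁻¹.
ΔS = 3.65 × 29.1 × ln(543/301) = 62.7 J/K.

ΔS = 62.7 J/K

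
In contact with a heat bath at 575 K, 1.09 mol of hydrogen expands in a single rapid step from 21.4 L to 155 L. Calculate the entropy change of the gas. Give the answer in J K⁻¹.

Entropy is a state function, so ΔS_gas depends only on the end states.
For an isothermal ideal gas ΔS_gas = nR ln(V₂/V₁) = 1.09 × 8.314 × ln(155/21.4) = 17.9 J/K.

ΔS_gas = 17.9 J/K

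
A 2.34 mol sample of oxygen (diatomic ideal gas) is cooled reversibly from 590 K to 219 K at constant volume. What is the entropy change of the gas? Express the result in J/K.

At constant volume, ΔS = nC_V ln(T₂/T₁) with C_V = 5R/2 = 20.79 J mol⁻¹ K⁻¹.
ΔS = 2.34 × 20.79 × ln(219/590) = -48.2 J/K.

ΔS = -48.2 J/K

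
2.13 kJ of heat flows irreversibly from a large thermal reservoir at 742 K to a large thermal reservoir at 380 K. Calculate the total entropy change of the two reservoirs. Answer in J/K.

ΔS_hot = −Q/T_H = −2130/742 = -2.871 J/K and ΔS_cold = +Q/T_C = 2130/380 = 5.605 J/K.
ΔS_total = -2.871 + 5.605 = 2.73 J/K, positive as the second law requires.

ΔS_total = 2.73 J/K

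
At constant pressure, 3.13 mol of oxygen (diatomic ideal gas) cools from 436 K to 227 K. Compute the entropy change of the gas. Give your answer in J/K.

At constant pressure, ΔS = nC_p ln(T₂/T₁) with C_p = 7R/2 = 29.1 J mol⁻¹ K⁻¹.
ΔS = 3.13 × 29.1 × ln(227/436) = -59.4 J/K.

ΔS = -59.4 J/K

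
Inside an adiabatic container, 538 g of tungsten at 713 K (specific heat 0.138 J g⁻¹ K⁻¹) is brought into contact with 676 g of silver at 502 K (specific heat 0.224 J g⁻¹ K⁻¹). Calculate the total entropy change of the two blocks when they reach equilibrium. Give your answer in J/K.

ΔS_total = 3.18 J/K

Energy balance: T_f = (m₁c₁T₁ + m₂c₂T₂)/(m₁c₁ + m₂c₂) = 571.42 K.
ΔS₁ = m₁c₁ ln(T_f/T₁) = 74.244 × ln(571.42/713) = -16.43 J/K.
ΔS₂ = m₂c₂ ln(T_f/T₂) = 151.424 × ln(571.42/502) = 19.61 J/K.
ΔS_total = -16.43 + 19.61 = 3.18 J/K.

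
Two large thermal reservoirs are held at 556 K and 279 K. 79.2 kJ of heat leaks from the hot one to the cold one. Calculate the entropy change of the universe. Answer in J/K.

ΔS_hot = −Q/T_H = −79200/556 = -142.4 J/K and ΔS_cold = +Q/T_C = 79200/279 = 283.9 J/K.
ΔS_total = -142.4 + 283.9 = 141 J/K, positive as the second law requires.

ΔS_total = 141 J/K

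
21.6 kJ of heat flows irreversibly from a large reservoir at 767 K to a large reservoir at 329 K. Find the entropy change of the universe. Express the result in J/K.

ΔS_total = 37.5 J/K

ΔS_hot = −Q/T_H = −21600/767 = -28.16 J/K and ΔS_cold = +Q/T_C = 21600/329 = 65.65 J/K.
ΔS_total = -28.16 + 65.65 = 37.5 J/K, positive as the second law requires.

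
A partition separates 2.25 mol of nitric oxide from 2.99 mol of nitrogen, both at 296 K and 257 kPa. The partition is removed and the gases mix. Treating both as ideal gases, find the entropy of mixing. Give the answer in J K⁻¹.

Mole fractions: x_A = 2.25/5.24 = 0.429, x_B = 0.571.
ΔS_mix = −R(n_A ln x_A + n_B ln x_B) = −8.314 × (2.25 ln 0.429 + 2.99 ln 0.571) = 29.8 J/K.

ΔS_mix = 29.8 J/K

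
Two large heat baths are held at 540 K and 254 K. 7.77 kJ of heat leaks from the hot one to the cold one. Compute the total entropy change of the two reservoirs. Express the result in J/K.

ΔS_hot = −Q/T_H = −7770/540 = -14.39 J/K and ΔS_cold = +Q/T_C = 7770/254 = 30.59 J/K.
ΔS_total = -14.39 + 30.59 = 16.2 J/K, positive as the second law requires.

ΔS_total = 16.2 J/K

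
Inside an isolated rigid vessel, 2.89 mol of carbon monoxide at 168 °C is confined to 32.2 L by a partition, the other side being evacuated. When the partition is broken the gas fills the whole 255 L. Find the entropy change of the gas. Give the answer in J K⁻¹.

ΔS_gas = 49.7 J/K

For an ideal gas in free expansion Q = 0 and W = 0, so T is unchanged.
Entropy is a state function; using a reversible isothermal path, ΔS_gas = nR ln(V₂/V₁) = 2.89 × 8.314 × ln(255/32.2) = 49.7 J/K.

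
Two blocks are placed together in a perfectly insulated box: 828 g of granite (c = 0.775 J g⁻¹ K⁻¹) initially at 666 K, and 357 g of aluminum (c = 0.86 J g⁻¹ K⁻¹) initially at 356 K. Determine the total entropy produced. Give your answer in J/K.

ΔS_total = 37.4 J/K

Energy balance: T_f = (m₁c₁T₁ + m₂c₂T₂)/(m₁c₁ + m₂c₂) = 565.68 K.
ΔS₁ = m₁c₁ ln(T_f/T₁) = 641.7 × ln(565.68/666) = -104.8 J/K.
ΔS₂ = m₂c₂ ln(T_f/T₂) = 307.02 × ln(565.68/356) = 142.2 J/K.
ΔS_total = -104.8 + 142.2 = 37.4 J/K.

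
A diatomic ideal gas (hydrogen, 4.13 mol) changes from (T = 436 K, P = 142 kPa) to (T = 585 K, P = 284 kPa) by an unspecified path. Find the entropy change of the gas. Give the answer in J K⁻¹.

ΔS = nC_p ln(T₂/T₁) − nR ln(P₂/P₁), with C_p = 7R/2 = 29.1 J mol⁻¹ K⁻¹ for a diatomic ideal gas.
ΔS = 4.13 × [29.1 × ln(585/436) − 8.314 × ln(284/142)] = 11.5 J/K.

ΔS = 11.5 J/K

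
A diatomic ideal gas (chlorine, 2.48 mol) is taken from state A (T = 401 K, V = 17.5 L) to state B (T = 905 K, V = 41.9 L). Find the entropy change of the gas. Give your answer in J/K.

ΔS = 60 J/K

Entropy is a state function: ΔS = nC_V ln(T₂/T₁) + nR ln(V₂/V₁), with C_V = 5R/2 = 20.79 J mol⁻¹ K⁻¹ for a diatomic ideal gas.
ΔS = 2.48 × [20.79 × ln(905/401) + 8.314 × ln(41.9/17.5)] = 60 J/K.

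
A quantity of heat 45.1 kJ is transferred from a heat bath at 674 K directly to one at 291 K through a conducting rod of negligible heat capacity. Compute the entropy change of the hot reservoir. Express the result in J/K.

The hot reservoir loses heat Q, so ΔS_hot = −Q/T_H = −45100/674 = -66.9 J/K.

ΔS_hot = -66.9 J/K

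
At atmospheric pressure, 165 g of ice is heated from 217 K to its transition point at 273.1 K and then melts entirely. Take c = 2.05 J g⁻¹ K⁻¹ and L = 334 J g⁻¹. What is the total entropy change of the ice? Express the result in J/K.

Warming step: ΔS₁ = m c ln(T_tr/T_i) = 165 × 2.05 × ln(273.1/217) = 77.78 J/K.
Phase change: ΔS₂ = +mL/T_tr = 165 × 334 / 273.1 = 201.8 J/K.
ΔS_total = (77.78) + (201.8) = 280 J/K.

ΔS = 280 J/K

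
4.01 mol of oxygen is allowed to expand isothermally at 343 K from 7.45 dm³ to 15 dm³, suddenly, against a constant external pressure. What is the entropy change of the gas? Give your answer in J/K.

ΔS_gas = 23.3 J/K

Entropy is a state function, so ΔS_gas depends only on the end states.
For an isothermal ideal gas ΔS_gas = nR ln(V₂/V₁) = 4.01 × 8.314 × ln(15/7.45) = 23.3 J/K.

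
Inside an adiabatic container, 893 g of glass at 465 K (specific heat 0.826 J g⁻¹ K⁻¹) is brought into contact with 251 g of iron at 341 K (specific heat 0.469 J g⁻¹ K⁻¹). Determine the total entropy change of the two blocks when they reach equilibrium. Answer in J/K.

ΔS_total = 4.53 J/K

Energy balance: T_f = (m₁c₁T₁ + m₂c₂T₂)/(m₁c₁ + m₂c₂) = 447.93 K.
ΔS₁ = m₁c₁ ln(T_f/T₁) = 737.618 × ln(447.93/465) = -27.58 J/K.
ΔS₂ = m₂c₂ ln(T_f/T₂) = 117.719 × ln(447.93/341) = 32.11 J/K.
ΔS_total = -27.58 + 32.11 = 4.53 J/K.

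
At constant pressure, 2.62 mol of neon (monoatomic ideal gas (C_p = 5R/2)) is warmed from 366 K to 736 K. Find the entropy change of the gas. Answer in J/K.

ΔS = 38 J/K

At constant pressure, ΔS = nC_p ln(T₂/T₁) with C_p = 5R/2 = 20.79 J mol⁻¹ K⁻¹.
ΔS = 2.62 × 20.79 × ln(736/366) = 38 J/K.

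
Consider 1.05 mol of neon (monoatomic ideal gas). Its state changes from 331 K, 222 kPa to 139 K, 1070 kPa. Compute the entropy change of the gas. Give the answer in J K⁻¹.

ΔS = nC_p ln(T₂/T₁) − nR ln(P₂/P₁), with C_p = 5R/2 = 20.79 J mol⁻¹ K⁻¹ for a monoatomic ideal gas.
ΔS = 1.05 × [20.79 × ln(139/331) − 8.314 × ln(1070/222)] = -32.7 J/K.

ΔS = -32.7 J/K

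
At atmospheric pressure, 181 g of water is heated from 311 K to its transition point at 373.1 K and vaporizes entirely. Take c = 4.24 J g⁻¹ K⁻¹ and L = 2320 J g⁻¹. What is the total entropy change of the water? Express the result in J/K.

Warming step: ΔS₁ = m c ln(T_tr/T_i) = 181 × 4.24 × ln(373.1/311) = 139.72 J/K.
Phase change: ΔS₂ = +mL/T_tr = 181 × 2320 / 373.1 = 1125.5 J/K.
ΔS_total = (139.72) + (1125.5) = 1270 J/K.

ΔS = 1270 J/K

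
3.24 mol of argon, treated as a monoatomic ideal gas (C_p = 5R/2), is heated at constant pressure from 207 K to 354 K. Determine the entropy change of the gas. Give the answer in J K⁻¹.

At constant pressure, ΔS = nC_p ln(T₂/T₁) with C_p = 5R/2 = 20.79 J mol⁻¹ K⁻¹.
ΔS = 3.24 × 20.79 × ln(354/207) = 36.1 J/K.

ΔS = 36.1 J/K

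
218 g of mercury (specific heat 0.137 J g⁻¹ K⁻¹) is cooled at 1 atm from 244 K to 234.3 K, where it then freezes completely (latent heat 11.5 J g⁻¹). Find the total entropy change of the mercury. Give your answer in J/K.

ΔS = -11.9 J/K

Cooling step: ΔS₁ = m c ln(T_tr/T_i) = 218 × 0.137 × ln(234.3/244) = -1.212 J/K.
Phase change: ΔS₂ = −mL/T_tr = −218 × 11.5 / 234.3 = -10.7 J/K.
ΔS_total = (-1.212) + (-10.7) = -11.9 J/K.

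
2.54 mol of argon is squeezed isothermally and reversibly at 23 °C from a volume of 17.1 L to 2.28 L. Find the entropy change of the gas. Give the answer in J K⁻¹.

For an isothermal ideal gas ΔS_gas = nR ln(V₂/V₁) = 2.54 × 8.314 × ln(2.28/17.1) = -42.5 J/K.

ΔS_gas = -42.5 J/K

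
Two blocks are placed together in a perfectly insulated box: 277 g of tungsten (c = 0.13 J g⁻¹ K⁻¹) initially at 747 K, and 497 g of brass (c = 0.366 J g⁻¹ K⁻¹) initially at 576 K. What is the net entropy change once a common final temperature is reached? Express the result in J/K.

ΔS_total = 1.08 J/K

Energy balance: T_f = (m₁c₁T₁ + m₂c₂T₂)/(m₁c₁ + m₂c₂) = 604.26 K.
ΔS₁ = m₁c₁ ln(T_f/T₁) = 36.01 × ln(604.26/747) = -7.636 J/K.
ΔS₂ = m₂c₂ ln(T_f/T₂) = 181.902 × ln(604.26/576) = 8.712 J/K.
ΔS_total = -7.636 + 8.712 = 1.08 J/K.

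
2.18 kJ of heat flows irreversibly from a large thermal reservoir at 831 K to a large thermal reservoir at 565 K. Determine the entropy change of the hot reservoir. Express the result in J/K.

The hot reservoir loses heat Q, so ΔS_hot = −Q/T_H = −2180/831 = -2.62 J/K.

ΔS_hot = -2.62 J/K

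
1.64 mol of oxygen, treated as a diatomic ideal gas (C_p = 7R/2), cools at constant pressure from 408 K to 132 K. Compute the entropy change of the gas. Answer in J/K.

ΔS = -53.9 J/K

At constant pressure, ΔS = nC_p ln(T₂/T₁) with C_p = 7R/2 = 29.1 J mol⁻¹ K⁻¹.
ΔS = 1.64 × 29.1 × ln(132/408) = -53.9 J/K.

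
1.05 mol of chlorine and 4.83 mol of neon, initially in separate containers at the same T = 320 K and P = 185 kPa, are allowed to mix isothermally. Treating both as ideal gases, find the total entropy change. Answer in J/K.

ΔS_mix = 22.9 J/K

Mole fractions: x_A = 1.05/5.88 = 0.179, x_B = 0.821.
ΔS_mix = −R(n_A ln x_A + n_B ln x_B) = −8.314 × (1.05 ln 0.179 + 4.83 ln 0.821) = 22.9 J/K.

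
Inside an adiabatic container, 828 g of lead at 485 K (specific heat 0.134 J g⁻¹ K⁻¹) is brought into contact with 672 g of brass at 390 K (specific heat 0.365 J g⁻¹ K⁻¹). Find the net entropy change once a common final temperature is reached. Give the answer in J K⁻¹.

ΔS_total = 1.86 J/K

Energy balance: T_f = (m₁c₁T₁ + m₂c₂T₂)/(m₁c₁ + m₂c₂) = 419.59 K.
ΔS₁ = m₁c₁ ln(T_f/T₁) = 110.952 × ln(419.59/485) = -16.074 J/K.
ΔS₂ = m₂c₂ ln(T_f/T₂) = 245.28 × ln(419.59/390) = 17.937 J/K.
ΔS_total = -16.074 + 17.937 = 1.86 J/K.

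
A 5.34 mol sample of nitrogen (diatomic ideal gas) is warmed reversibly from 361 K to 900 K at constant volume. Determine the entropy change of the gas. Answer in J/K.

At constant volume, ΔS = nC_V ln(T₂/T₁) with C_V = 5R/2 = 20.79 J mol⁻¹ K⁻¹.
ΔS = 5.34 × 20.79 × ln(900/361) = 101 J/K.

ΔS = 101 J/K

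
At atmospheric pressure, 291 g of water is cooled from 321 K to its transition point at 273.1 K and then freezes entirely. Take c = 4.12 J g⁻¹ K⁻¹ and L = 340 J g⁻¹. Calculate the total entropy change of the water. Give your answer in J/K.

Cooling step: ΔS₁ = m c ln(T_tr/T_i) = 291 × 4.12 × ln(273.1/321) = -193.7 J/K.
Phase change: ΔS₂ = −mL/T_tr = −291 × 340 / 273.1 = -362.3 J/K.
ΔS_total = (-193.7) + (-362.3) = -556 J/K.

ΔS = -556 J/K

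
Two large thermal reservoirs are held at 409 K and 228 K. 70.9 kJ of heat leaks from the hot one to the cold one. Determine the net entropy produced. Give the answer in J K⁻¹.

ΔS_hot = −Q/T_H = −70900/409 = -173.3 J/K and ΔS_cold = +Q/T_C = 70900/228 = 311 J/K.
ΔS_total = -173.3 + 311 = 138 J/K, positive as the second law requires.

ΔS_total = 138 J/K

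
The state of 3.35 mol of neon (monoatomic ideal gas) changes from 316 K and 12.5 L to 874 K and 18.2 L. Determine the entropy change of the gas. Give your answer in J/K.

ΔS = 53 J/K

Entropy is a state function: ΔS = nC_V ln(T₂/T₁) + nR ln(V₂/V₁), with C_V = 3R/2 = 12.47 J mol⁻¹ K⁻¹ for a monoatomic ideal gas.
ΔS = 3.35 × [12.47 × ln(874/316) + 8.314 × ln(18.2/12.5)] = 53 J/K.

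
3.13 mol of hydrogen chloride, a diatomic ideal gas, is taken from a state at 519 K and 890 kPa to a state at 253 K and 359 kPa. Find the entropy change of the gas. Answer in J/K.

ΔS = nC_p ln(T₂/T₁) − nR ln(P₂/P₁), with C_p = 7R/2 = 29.1 J mol⁻¹ K⁻¹ for a diatomic ideal gas.
ΔS = 3.13 × [29.1 × ln(253/519) − 8.314 × ln(359/890)] = -41.8 J/K.

ΔS = -41.8 J/K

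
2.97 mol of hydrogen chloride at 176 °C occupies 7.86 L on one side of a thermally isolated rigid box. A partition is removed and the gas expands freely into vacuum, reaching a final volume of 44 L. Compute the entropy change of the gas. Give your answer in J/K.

ΔS_gas = 42.5 J/K

For an ideal gas in free expansion Q = 0 and W = 0, so T is unchanged.
Entropy is a state function; using a reversible isothermal path, ΔS_gas = nR ln(V₂/V₁) = 2.97 × 8.314 × ln(44/7.86) = 42.5 J/K.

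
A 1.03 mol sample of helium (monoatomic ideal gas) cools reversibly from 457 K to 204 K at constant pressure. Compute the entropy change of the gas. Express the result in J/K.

ΔS = -17.3 J/K

At constant pressure, ΔS = nC_p ln(T₂/T₁) with C_p = 5R/2 = 20.79 J mol⁻¹ K⁻¹.
ΔS = 1.03 × 20.79 × ln(204/457) = -17.3 J/K.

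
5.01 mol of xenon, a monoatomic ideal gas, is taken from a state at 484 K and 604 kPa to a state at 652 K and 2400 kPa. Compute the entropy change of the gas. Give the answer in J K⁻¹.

ΔS = -26.4 J/K

ΔS = nC_p ln(T₂/T₁) − nR ln(P₂/P₁), with C_p = 5R/2 = 20.79 J mol⁻¹ K⁻¹ for a monoatomic ideal gas.
ΔS = 5.01 × [20.79 × ln(652/484) − 8.314 × ln(2400/604)] = -26.4 J/K.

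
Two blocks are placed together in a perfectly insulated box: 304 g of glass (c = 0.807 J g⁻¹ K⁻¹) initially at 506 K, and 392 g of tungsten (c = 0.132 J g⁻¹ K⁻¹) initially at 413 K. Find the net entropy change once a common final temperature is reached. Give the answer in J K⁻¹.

Energy balance: T_f = (m₁c₁T₁ + m₂c₂T₂)/(m₁c₁ + m₂c₂) = 489.8 K.
ΔS₁ = m₁c₁ ln(T_f/T₁) = 245.328 × ln(489.8/506) = -7.982 J/K.
ΔS₂ = m₂c₂ ln(T_f/T₂) = 51.744 × ln(489.8/413) = 8.825 J/K.
ΔS_total = -7.982 + 8.825 = 0.843 J/K.

ΔS_total = 0.843 J/K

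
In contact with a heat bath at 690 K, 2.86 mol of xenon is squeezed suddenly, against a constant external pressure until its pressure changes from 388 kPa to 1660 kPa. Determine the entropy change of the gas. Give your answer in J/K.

ΔS_gas = -34.6 J/K

Entropy is a state function, so ΔS_gas depends only on the end states.
For an isothermal ideal gas ΔS_gas = nR ln(P₁/P₂) = 2.86 × 8.314 × ln(388/1660) = -34.6 J/K.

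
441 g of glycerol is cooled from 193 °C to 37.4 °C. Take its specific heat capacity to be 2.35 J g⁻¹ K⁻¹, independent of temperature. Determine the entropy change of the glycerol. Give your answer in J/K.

ΔS = -421 J/K

In kelvin: T₁ = 466.15 K, T₂ = 310.55 K. ΔS = ∫dQ_rev/T = m c ln(T₂/T₁) = 441 × 2.35 × ln(310.55/466.15) = -421 J/K.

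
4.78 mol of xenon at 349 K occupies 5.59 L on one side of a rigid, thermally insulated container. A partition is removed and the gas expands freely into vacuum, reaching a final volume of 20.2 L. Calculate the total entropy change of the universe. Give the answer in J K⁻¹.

For an ideal gas in free expansion Q = 0 and W = 0, so T is unchanged.
Entropy is a state function; using a reversible isothermal path, ΔS_gas = nR ln(V₂/V₁) = 4.78 × 8.314 × ln(20.2/5.59) = 51.1 J/K.
The insulated surroundings exchange no heat, so ΔS_surr = 0 and ΔS_universe = ΔS_gas.

ΔS_universe = 51.1 J/K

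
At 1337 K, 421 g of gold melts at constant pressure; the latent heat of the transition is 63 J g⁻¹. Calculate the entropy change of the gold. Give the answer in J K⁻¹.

ΔS = 19.8 J/K

Heat absorbed by the substance: Q = mL = 421 × 63 = 26523 J.
At constant T, ΔS = Q_rev/T = 26523 / 1337 = 19.8 J/K.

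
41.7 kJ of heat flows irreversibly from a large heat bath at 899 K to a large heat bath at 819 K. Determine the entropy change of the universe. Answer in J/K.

ΔS_total = 4.53 J/K

ΔS_hot = −Q/T_H = −41700/899 = -46.385 J/K and ΔS_cold = +Q/T_C = 41700/819 = 50.916 J/K.
ΔS_total = -46.385 + 50.916 = 4.53 J/K, positive as the second law requires.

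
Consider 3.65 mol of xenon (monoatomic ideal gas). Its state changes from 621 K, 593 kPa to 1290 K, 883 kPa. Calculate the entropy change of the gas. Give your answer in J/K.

ΔS = nC_p ln(T₂/T₁) − nR ln(P₂/P₁), with C_p = 5R/2 = 20.79 J mol⁻¹ K⁻¹ for a monoatomic ideal gas.
ΔS = 3.65 × [20.79 × ln(1290/621) − 8.314 × ln(883/593)] = 43.4 J/K.

ΔS = 43.4 J/K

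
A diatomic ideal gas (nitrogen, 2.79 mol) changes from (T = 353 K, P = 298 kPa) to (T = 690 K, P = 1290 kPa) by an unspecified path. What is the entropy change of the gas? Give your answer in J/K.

ΔS = nC_p ln(T₂/T₁) − nR ln(P₂/P₁), with C_p = 7R/2 = 29.1 J mol⁻¹ K⁻¹ for a diatomic ideal gas.
ΔS = 2.79 × [29.1 × ln(690/353) − 8.314 × ln(1290/298)] = 20.4 J/K.

ΔS = 20.4 J/K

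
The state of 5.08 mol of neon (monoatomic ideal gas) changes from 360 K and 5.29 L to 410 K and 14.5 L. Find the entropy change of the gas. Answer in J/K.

Entropy is a state function: ΔS = nC_V ln(T₂/T₁) + nR ln(V₂/V₁), with C_V = 3R/2 = 12.47 J mol⁻¹ K⁻¹ for a monoatomic ideal gas.
ΔS = 5.08 × [12.47 × ln(410/360) + 8.314 × ln(14.5/5.29)] = 50.8 J/K.

ΔS = 50.8 J/K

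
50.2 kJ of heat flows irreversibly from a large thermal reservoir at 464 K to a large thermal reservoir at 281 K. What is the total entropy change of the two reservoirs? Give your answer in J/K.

ΔS_total = 70.5 J/K

ΔS_hot = −Q/T_H = −50200/464 = -108.19 J/K and ΔS_cold = +Q/T_C = 50200/281 = 178.65 J/K.
ΔS_total = -108.19 + 178.65 = 70.5 J/K, positive as the second law requires.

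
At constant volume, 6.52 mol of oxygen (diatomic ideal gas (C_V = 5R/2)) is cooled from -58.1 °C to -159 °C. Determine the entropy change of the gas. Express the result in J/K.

In kelvin: T₁ = 215.05 K, T₂ = 114.15 K. At constant volume, ΔS = nC_V ln(T₂/T₁) with C_V = 5R/2 = 20.79 J mol⁻¹ K⁻¹.
ΔS = 6.52 × 20.79 × ln(114.15/215.05) = -85.8 J/K.

ΔS = -85.8 J/K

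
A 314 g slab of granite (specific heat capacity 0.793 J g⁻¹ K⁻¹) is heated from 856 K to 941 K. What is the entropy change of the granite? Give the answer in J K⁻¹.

ΔS = 23.6 J/K

ΔS = ∫dQ_rev/T = m c ln(T₂/T₁) = 314 × 0.793 × ln(941/856) = 23.6 J/K.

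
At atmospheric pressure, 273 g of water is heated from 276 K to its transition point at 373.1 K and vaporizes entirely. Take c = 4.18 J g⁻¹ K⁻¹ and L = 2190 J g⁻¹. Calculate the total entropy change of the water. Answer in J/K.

Warming step: ΔS₁ = m c ln(T_tr/T_i) = 273 × 4.18 × ln(373.1/276) = 344 J/K.
Phase change: ΔS₂ = +mL/T_tr = 273 × 2190 / 373.1 = 1602 J/K.
ΔS_total = (344) + (1602) = 1950 J/K.

ΔS = 1950 J/K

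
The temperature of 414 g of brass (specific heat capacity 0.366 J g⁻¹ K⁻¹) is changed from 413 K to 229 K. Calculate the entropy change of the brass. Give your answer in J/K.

ΔS = ∫dQ_rev/T = m c ln(T₂/T₁) = 414 × 0.366 × ln(229/413) = -89.4 J/K.

ΔS = -89.4 J/K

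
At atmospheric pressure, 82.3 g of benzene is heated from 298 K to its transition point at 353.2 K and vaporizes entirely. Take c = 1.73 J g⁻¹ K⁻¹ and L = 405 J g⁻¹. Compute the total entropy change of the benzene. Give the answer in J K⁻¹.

Warming step: ΔS₁ = m c ln(T_tr/T_i) = 82.3 × 1.73 × ln(353.2/298) = 24.2 J/K.
Phase change: ΔS₂ = +mL/T_tr = 82.3 × 405 / 353.2 = 94.37 J/K.
ΔS_total = (24.2) + (94.37) = 119 J/K.

ΔS = 119 J/K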